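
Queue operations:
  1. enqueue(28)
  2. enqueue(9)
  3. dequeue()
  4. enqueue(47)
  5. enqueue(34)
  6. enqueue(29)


enqueue(28) -> [28]
enqueue(9) -> [28, 9]
dequeue()->28, [9]
enqueue(47) -> [9, 47]
enqueue(34) -> [9, 47, 34]
enqueue(29) -> [9, 47, 34, 29]

Final queue: [9, 47, 34, 29]


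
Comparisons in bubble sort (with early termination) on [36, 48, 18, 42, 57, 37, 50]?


Algorithm: bubble sort (with early termination)
Input: [36, 48, 18, 42, 57, 37, 50]
Sorted: [18, 36, 37, 42, 48, 50, 57]

18


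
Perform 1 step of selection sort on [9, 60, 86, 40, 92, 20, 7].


Initial: [9, 60, 86, 40, 92, 20, 7]
Step 1: min=7 at 6
  Swap: [7, 60, 86, 40, 92, 20, 9]

After 1 step: [7, 60, 86, 40, 92, 20, 9]


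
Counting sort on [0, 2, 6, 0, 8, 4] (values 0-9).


Input: [0, 2, 6, 0, 8, 4]
Counts: [2, 0, 1, 0, 1, 0, 1, 0, 1, 0]

Sorted: [0, 0, 2, 4, 6, 8]


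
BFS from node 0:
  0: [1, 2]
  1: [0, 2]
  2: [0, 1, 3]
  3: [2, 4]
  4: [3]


Visit 0, enqueue [1, 2]
Visit 1, enqueue []
Visit 2, enqueue [3]
Visit 3, enqueue [4]
Visit 4, enqueue []

BFS order: [0, 1, 2, 3, 4]


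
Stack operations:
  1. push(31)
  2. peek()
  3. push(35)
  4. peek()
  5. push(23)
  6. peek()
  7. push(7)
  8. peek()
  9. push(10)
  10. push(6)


push(31) -> [31]
peek()->31
push(35) -> [31, 35]
peek()->35
push(23) -> [31, 35, 23]
peek()->23
push(7) -> [31, 35, 23, 7]
peek()->7
push(10) -> [31, 35, 23, 7, 10]
push(6) -> [31, 35, 23, 7, 10, 6]

Final stack: [31, 35, 23, 7, 10, 6]


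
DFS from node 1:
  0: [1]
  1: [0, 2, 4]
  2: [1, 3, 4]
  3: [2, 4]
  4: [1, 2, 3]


Visit 1, push [4, 2, 0]
Visit 0, push []
Visit 2, push [4, 3]
Visit 3, push [4]
Visit 4, push []

DFS order: [1, 0, 2, 3, 4]


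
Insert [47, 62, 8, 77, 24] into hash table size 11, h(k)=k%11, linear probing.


Insert 47: h=3 -> slot 3
Insert 62: h=7 -> slot 7
Insert 8: h=8 -> slot 8
Insert 77: h=0 -> slot 0
Insert 24: h=2 -> slot 2

Table: [77, None, 24, 47, None, None, None, 62, 8, None, None]


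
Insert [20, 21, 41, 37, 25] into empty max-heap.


Insert 20: [20]
Insert 21: [21, 20]
Insert 41: [41, 20, 21]
Insert 37: [41, 37, 21, 20]
Insert 25: [41, 37, 21, 20, 25]

Final heap: [41, 37, 21, 20, 25]


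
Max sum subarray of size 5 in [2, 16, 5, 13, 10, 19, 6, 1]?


[0:5]: 46
[1:6]: 63
[2:7]: 53
[3:8]: 49

Max: 63 at [1:6]


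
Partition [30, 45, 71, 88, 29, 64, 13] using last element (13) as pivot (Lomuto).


Pivot: 13
Place pivot at 0: [13, 45, 71, 88, 29, 64, 30]

Partitioned: [13, 45, 71, 88, 29, 64, 30]


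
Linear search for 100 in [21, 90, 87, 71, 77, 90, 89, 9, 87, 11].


i=0: 21!=100
i=1: 90!=100
i=2: 87!=100
i=3: 71!=100
i=4: 77!=100
i=5: 90!=100
i=6: 89!=100
i=7: 9!=100
i=8: 87!=100
i=9: 11!=100

Not found, 10 comps


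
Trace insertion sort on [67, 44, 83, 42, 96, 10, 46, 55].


Initial: [67, 44, 83, 42, 96, 10, 46, 55]
Insert 44: [44, 67, 83, 42, 96, 10, 46, 55]
Insert 83: [44, 67, 83, 42, 96, 10, 46, 55]
Insert 42: [42, 44, 67, 83, 96, 10, 46, 55]
Insert 96: [42, 44, 67, 83, 96, 10, 46, 55]
Insert 10: [10, 42, 44, 67, 83, 96, 46, 55]
Insert 46: [10, 42, 44, 46, 67, 83, 96, 55]
Insert 55: [10, 42, 44, 46, 55, 67, 83, 96]

Sorted: [10, 42, 44, 46, 55, 67, 83, 96]


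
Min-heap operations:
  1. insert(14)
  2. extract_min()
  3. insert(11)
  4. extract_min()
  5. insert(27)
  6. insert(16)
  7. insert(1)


insert(14) -> [14]
extract_min()->14, []
insert(11) -> [11]
extract_min()->11, []
insert(27) -> [27]
insert(16) -> [16, 27]
insert(1) -> [1, 27, 16]

Final heap: [1, 27, 16]


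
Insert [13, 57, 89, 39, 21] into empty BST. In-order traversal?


Insert 13: root
Insert 57: R from 13
Insert 89: R from 13 -> R from 57
Insert 39: R from 13 -> L from 57
Insert 21: R from 13 -> L from 57 -> L from 39

In-order: [13, 21, 39, 57, 89]


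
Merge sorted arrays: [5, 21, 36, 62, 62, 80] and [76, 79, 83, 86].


Take 5 from A
Take 21 from A
Take 36 from A
Take 62 from A
Take 62 from A
Take 76 from B
Take 79 from B
Take 80 from A

Merged: [5, 21, 36, 62, 62, 76, 79, 80, 83, 86]


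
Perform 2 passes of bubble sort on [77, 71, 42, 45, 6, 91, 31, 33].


Initial: [77, 71, 42, 45, 6, 91, 31, 33]
Pass 1: [71, 42, 45, 6, 77, 31, 33, 91] (6 swaps)
Pass 2: [42, 45, 6, 71, 31, 33, 77, 91] (5 swaps)

After 2 passes: [42, 45, 6, 71, 31, 33, 77, 91]


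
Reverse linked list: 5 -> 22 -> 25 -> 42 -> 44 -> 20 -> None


Step 1: curr=5, set curr.next=prev(None) | reversed so far: 5
Step 2: curr=22, set curr.next=prev(5) | reversed so far: 22 -> 5
Step 3: curr=25, set curr.next=prev(22) | reversed so far: 25 -> 22 -> 5
Step 4: curr=42, set curr.next=prev(25) | reversed so far: 42 -> 25 -> 22 -> 5
Step 5: curr=44, set curr.next=prev(42) | reversed so far: 44 -> 42 -> 25 -> 22 -> 5
Step 6: curr=20, set curr.next=prev(44) | reversed so far: 20 -> 44 -> 42 -> 25 -> 22 -> 5

20 -> 44 -> 42 -> 25 -> 22 -> 5 -> None


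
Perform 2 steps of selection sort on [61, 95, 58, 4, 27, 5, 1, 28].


Initial: [61, 95, 58, 4, 27, 5, 1, 28]
Step 1: min=1 at 6
  Swap: [1, 95, 58, 4, 27, 5, 61, 28]
Step 2: min=4 at 3
  Swap: [1, 4, 58, 95, 27, 5, 61, 28]

After 2 steps: [1, 4, 58, 95, 27, 5, 61, 28]


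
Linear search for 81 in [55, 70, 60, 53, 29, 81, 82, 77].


i=0: 55!=81
i=1: 70!=81
i=2: 60!=81
i=3: 53!=81
i=4: 29!=81
i=5: 81==81 found!

Found at 5, 6 comps


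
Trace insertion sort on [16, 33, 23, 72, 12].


Initial: [16, 33, 23, 72, 12]
Insert 33: [16, 33, 23, 72, 12]
Insert 23: [16, 23, 33, 72, 12]
Insert 72: [16, 23, 33, 72, 12]
Insert 12: [12, 16, 23, 33, 72]

Sorted: [12, 16, 23, 33, 72]


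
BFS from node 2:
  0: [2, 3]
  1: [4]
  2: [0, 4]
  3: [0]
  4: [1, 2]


Visit 2, enqueue [0, 4]
Visit 0, enqueue [3]
Visit 4, enqueue [1]
Visit 3, enqueue []
Visit 1, enqueue []

BFS order: [2, 0, 4, 3, 1]


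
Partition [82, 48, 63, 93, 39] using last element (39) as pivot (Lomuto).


Pivot: 39
Place pivot at 0: [39, 48, 63, 93, 82]

Partitioned: [39, 48, 63, 93, 82]


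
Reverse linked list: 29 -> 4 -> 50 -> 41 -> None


Step 1: curr=29, set curr.next=prev(None) | reversed so far: 29
Step 2: curr=4, set curr.next=prev(29) | reversed so far: 4 -> 29
Step 3: curr=50, set curr.next=prev(4) | reversed so far: 50 -> 4 -> 29
Step 4: curr=41, set curr.next=prev(50) | reversed so far: 41 -> 50 -> 4 -> 29

41 -> 50 -> 4 -> 29 -> None


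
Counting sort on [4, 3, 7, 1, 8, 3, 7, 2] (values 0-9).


Input: [4, 3, 7, 1, 8, 3, 7, 2]
Counts: [0, 1, 1, 2, 1, 0, 0, 2, 1, 0]

Sorted: [1, 2, 3, 3, 4, 7, 7, 8]


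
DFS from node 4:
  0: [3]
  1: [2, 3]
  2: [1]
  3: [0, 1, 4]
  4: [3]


Visit 4, push [3]
Visit 3, push [1, 0]
Visit 0, push []
Visit 1, push [2]
Visit 2, push []

DFS order: [4, 3, 0, 1, 2]


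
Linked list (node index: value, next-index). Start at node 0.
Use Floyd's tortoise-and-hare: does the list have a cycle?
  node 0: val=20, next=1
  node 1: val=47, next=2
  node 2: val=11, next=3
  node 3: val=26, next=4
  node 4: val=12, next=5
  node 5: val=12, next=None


Floyd's tortoise (slow, +1) and hare (fast, +2):
  init: slow=0, fast=0
  step 1: slow=1, fast=2
  step 2: slow=2, fast=4
  step 3: fast 4->5->None, no cycle

Cycle: no


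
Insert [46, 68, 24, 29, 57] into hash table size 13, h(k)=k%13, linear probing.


Insert 46: h=7 -> slot 7
Insert 68: h=3 -> slot 3
Insert 24: h=11 -> slot 11
Insert 29: h=3, 1 probes -> slot 4
Insert 57: h=5 -> slot 5

Table: [None, None, None, 68, 29, 57, None, 46, None, None, None, 24, None]


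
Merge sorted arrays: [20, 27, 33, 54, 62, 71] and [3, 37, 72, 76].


Take 3 from B
Take 20 from A
Take 27 from A
Take 33 from A
Take 37 from B
Take 54 from A
Take 62 from A
Take 71 from A

Merged: [3, 20, 27, 33, 37, 54, 62, 71, 72, 76]


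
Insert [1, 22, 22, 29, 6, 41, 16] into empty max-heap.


Insert 1: [1]
Insert 22: [22, 1]
Insert 22: [22, 1, 22]
Insert 29: [29, 22, 22, 1]
Insert 6: [29, 22, 22, 1, 6]
Insert 41: [41, 22, 29, 1, 6, 22]
Insert 16: [41, 22, 29, 1, 6, 22, 16]

Final heap: [41, 22, 29, 1, 6, 22, 16]


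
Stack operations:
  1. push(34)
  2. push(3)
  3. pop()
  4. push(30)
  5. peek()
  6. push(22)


push(34) -> [34]
push(3) -> [34, 3]
pop()->3, [34]
push(30) -> [34, 30]
peek()->30
push(22) -> [34, 30, 22]

Final stack: [34, 30, 22]


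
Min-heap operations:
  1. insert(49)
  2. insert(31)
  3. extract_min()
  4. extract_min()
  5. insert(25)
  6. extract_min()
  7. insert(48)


insert(49) -> [49]
insert(31) -> [31, 49]
extract_min()->31, [49]
extract_min()->49, []
insert(25) -> [25]
extract_min()->25, []
insert(48) -> [48]

Final heap: [48]


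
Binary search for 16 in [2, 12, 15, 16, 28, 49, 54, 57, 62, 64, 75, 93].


Step 1: lo=0, hi=11, mid=5, val=49
Step 2: lo=0, hi=4, mid=2, val=15
Step 3: lo=3, hi=4, mid=3, val=16

Found at index 3


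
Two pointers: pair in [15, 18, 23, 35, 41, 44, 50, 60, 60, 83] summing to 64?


lo=0(15)+hi=9(83)=98
lo=0(15)+hi=8(60)=75
lo=0(15)+hi=7(60)=75
lo=0(15)+hi=6(50)=65
lo=0(15)+hi=5(44)=59
lo=1(18)+hi=5(44)=62
lo=2(23)+hi=5(44)=67
lo=2(23)+hi=4(41)=64

Yes: 23+41=64


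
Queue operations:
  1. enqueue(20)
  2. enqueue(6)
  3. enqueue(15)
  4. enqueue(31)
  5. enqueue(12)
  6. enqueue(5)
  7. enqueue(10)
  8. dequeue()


enqueue(20) -> [20]
enqueue(6) -> [20, 6]
enqueue(15) -> [20, 6, 15]
enqueue(31) -> [20, 6, 15, 31]
enqueue(12) -> [20, 6, 15, 31, 12]
enqueue(5) -> [20, 6, 15, 31, 12, 5]
enqueue(10) -> [20, 6, 15, 31, 12, 5, 10]
dequeue()->20, [6, 15, 31, 12, 5, 10]

Final queue: [6, 15, 31, 12, 5, 10]


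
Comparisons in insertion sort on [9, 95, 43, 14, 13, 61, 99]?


Algorithm: insertion sort
Input: [9, 95, 43, 14, 13, 61, 99]
Sorted: [9, 13, 14, 43, 61, 95, 99]

13


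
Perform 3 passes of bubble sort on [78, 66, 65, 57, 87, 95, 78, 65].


Initial: [78, 66, 65, 57, 87, 95, 78, 65]
Pass 1: [66, 65, 57, 78, 87, 78, 65, 95] (5 swaps)
Pass 2: [65, 57, 66, 78, 78, 65, 87, 95] (4 swaps)
Pass 3: [57, 65, 66, 78, 65, 78, 87, 95] (2 swaps)

After 3 passes: [57, 65, 66, 78, 65, 78, 87, 95]


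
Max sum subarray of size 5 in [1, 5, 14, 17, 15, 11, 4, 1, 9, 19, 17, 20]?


[0:5]: 52
[1:6]: 62
[2:7]: 61
[3:8]: 48
[4:9]: 40
[5:10]: 44
[6:11]: 50
[7:12]: 66

Max: 66 at [7:12]


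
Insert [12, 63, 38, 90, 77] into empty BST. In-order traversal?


Insert 12: root
Insert 63: R from 12
Insert 38: R from 12 -> L from 63
Insert 90: R from 12 -> R from 63
Insert 77: R from 12 -> R from 63 -> L from 90

In-order: [12, 38, 63, 77, 90]


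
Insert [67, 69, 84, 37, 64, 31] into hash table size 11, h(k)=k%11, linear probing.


Insert 67: h=1 -> slot 1
Insert 69: h=3 -> slot 3
Insert 84: h=7 -> slot 7
Insert 37: h=4 -> slot 4
Insert 64: h=9 -> slot 9
Insert 31: h=9, 1 probes -> slot 10

Table: [None, 67, None, 69, 37, None, None, 84, None, 64, 31]


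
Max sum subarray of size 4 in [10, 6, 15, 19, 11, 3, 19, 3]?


[0:4]: 50
[1:5]: 51
[2:6]: 48
[3:7]: 52
[4:8]: 36

Max: 52 at [3:7]


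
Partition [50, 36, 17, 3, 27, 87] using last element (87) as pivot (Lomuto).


Pivot: 87
  50 <= 87: advance i (no swap)
  36 <= 87: advance i (no swap)
  17 <= 87: advance i (no swap)
  3 <= 87: advance i (no swap)
  27 <= 87: advance i (no swap)
Place pivot at 5: [50, 36, 17, 3, 27, 87]

Partitioned: [50, 36, 17, 3, 27, 87]


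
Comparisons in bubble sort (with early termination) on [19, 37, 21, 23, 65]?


Algorithm: bubble sort (with early termination)
Input: [19, 37, 21, 23, 65]
Sorted: [19, 21, 23, 37, 65]

7


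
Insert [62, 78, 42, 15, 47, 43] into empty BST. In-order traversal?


Insert 62: root
Insert 78: R from 62
Insert 42: L from 62
Insert 15: L from 62 -> L from 42
Insert 47: L from 62 -> R from 42
Insert 43: L from 62 -> R from 42 -> L from 47

In-order: [15, 42, 43, 47, 62, 78]


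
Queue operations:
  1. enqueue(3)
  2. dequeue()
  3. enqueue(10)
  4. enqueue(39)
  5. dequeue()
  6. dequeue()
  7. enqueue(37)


enqueue(3) -> [3]
dequeue()->3, []
enqueue(10) -> [10]
enqueue(39) -> [10, 39]
dequeue()->10, [39]
dequeue()->39, []
enqueue(37) -> [37]

Final queue: [37]


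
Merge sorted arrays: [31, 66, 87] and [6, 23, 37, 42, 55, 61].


Take 6 from B
Take 23 from B
Take 31 from A
Take 37 from B
Take 42 from B
Take 55 from B
Take 61 from B

Merged: [6, 23, 31, 37, 42, 55, 61, 66, 87]


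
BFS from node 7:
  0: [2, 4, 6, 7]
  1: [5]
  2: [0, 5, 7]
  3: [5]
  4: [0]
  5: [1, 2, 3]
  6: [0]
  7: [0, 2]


Visit 7, enqueue [0, 2]
Visit 0, enqueue [4, 6]
Visit 2, enqueue [5]
Visit 4, enqueue []
Visit 6, enqueue []
Visit 5, enqueue [1, 3]
Visit 1, enqueue []
Visit 3, enqueue []

BFS order: [7, 0, 2, 4, 6, 5, 1, 3]


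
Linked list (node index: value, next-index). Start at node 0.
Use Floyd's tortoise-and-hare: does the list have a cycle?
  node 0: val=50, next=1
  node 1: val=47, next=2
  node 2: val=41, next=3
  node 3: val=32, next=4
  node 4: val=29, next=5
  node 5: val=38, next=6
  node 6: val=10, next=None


Floyd's tortoise (slow, +1) and hare (fast, +2):
  init: slow=0, fast=0
  step 1: slow=1, fast=2
  step 2: slow=2, fast=4
  step 3: slow=3, fast=6
  step 4: fast -> None, no cycle

Cycle: no


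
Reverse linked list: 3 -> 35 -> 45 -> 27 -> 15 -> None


Step 1: curr=3, set curr.next=prev(None) | reversed so far: 3
Step 2: curr=35, set curr.next=prev(3) | reversed so far: 35 -> 3
Step 3: curr=45, set curr.next=prev(35) | reversed so far: 45 -> 35 -> 3
Step 4: curr=27, set curr.next=prev(45) | reversed so far: 27 -> 45 -> 35 -> 3
Step 5: curr=15, set curr.next=prev(27) | reversed so far: 15 -> 27 -> 45 -> 35 -> 3

15 -> 27 -> 45 -> 35 -> 3 -> None


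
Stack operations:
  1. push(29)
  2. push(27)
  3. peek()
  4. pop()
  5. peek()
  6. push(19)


push(29) -> [29]
push(27) -> [29, 27]
peek()->27
pop()->27, [29]
peek()->29
push(19) -> [29, 19]

Final stack: [29, 19]


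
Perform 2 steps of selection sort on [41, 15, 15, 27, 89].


Initial: [41, 15, 15, 27, 89]
Step 1: min=15 at 1
  Swap: [15, 41, 15, 27, 89]
Step 2: min=15 at 2
  Swap: [15, 15, 41, 27, 89]

After 2 steps: [15, 15, 41, 27, 89]


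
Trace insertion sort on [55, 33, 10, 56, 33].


Initial: [55, 33, 10, 56, 33]
Insert 33: [33, 55, 10, 56, 33]
Insert 10: [10, 33, 55, 56, 33]
Insert 56: [10, 33, 55, 56, 33]
Insert 33: [10, 33, 33, 55, 56]

Sorted: [10, 33, 33, 55, 56]


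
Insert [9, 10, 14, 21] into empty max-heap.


Insert 9: [9]
Insert 10: [10, 9]
Insert 14: [14, 9, 10]
Insert 21: [21, 14, 10, 9]

Final heap: [21, 14, 10, 9]


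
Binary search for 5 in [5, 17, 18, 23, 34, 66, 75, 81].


Step 1: lo=0, hi=7, mid=3, val=23
Step 2: lo=0, hi=2, mid=1, val=17
Step 3: lo=0, hi=0, mid=0, val=5

Found at index 0


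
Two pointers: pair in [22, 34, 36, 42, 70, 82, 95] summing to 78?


lo=0(22)+hi=6(95)=117
lo=0(22)+hi=5(82)=104
lo=0(22)+hi=4(70)=92
lo=0(22)+hi=3(42)=64
lo=1(34)+hi=3(42)=76
lo=2(36)+hi=3(42)=78

Yes: 36+42=78


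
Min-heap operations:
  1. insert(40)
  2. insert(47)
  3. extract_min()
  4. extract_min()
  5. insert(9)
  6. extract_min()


insert(40) -> [40]
insert(47) -> [40, 47]
extract_min()->40, [47]
extract_min()->47, []
insert(9) -> [9]
extract_min()->9, []

Final heap: []


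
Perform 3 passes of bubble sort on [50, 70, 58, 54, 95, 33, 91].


Initial: [50, 70, 58, 54, 95, 33, 91]
Pass 1: [50, 58, 54, 70, 33, 91, 95] (4 swaps)
Pass 2: [50, 54, 58, 33, 70, 91, 95] (2 swaps)
Pass 3: [50, 54, 33, 58, 70, 91, 95] (1 swaps)

After 3 passes: [50, 54, 33, 58, 70, 91, 95]


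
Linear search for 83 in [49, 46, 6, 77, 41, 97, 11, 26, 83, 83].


i=0: 49!=83
i=1: 46!=83
i=2: 6!=83
i=3: 77!=83
i=4: 41!=83
i=5: 97!=83
i=6: 11!=83
i=7: 26!=83
i=8: 83==83 found!

Found at 8, 9 comps


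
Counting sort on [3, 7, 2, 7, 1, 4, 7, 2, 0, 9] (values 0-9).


Input: [3, 7, 2, 7, 1, 4, 7, 2, 0, 9]
Counts: [1, 1, 2, 1, 1, 0, 0, 3, 0, 1]

Sorted: [0, 1, 2, 2, 3, 4, 7, 7, 7, 9]


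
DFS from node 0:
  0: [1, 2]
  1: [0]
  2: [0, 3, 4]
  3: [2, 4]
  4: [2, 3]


Visit 0, push [2, 1]
Visit 1, push []
Visit 2, push [4, 3]
Visit 3, push [4]
Visit 4, push []

DFS order: [0, 1, 2, 3, 4]


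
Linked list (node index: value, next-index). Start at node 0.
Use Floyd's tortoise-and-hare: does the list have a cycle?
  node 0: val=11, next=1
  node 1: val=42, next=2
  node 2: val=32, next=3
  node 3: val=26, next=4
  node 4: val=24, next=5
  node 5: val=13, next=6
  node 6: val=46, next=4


Floyd's tortoise (slow, +1) and hare (fast, +2):
  init: slow=0, fast=0
  step 1: slow=1, fast=2
  step 2: slow=2, fast=4
  step 3: slow=3, fast=6
  step 4: slow=4, fast=5
  step 5: slow=5, fast=4
  step 6: slow=6, fast=6
  slow == fast at node 6: cycle detected

Cycle: yes


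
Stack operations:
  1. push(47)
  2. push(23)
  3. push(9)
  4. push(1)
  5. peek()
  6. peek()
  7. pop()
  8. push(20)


push(47) -> [47]
push(23) -> [47, 23]
push(9) -> [47, 23, 9]
push(1) -> [47, 23, 9, 1]
peek()->1
peek()->1
pop()->1, [47, 23, 9]
push(20) -> [47, 23, 9, 20]

Final stack: [47, 23, 9, 20]


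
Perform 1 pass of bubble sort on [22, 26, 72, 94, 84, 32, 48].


Initial: [22, 26, 72, 94, 84, 32, 48]
Pass 1: [22, 26, 72, 84, 32, 48, 94] (3 swaps)

After 1 pass: [22, 26, 72, 84, 32, 48, 94]


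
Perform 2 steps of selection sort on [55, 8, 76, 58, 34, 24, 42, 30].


Initial: [55, 8, 76, 58, 34, 24, 42, 30]
Step 1: min=8 at 1
  Swap: [8, 55, 76, 58, 34, 24, 42, 30]
Step 2: min=24 at 5
  Swap: [8, 24, 76, 58, 34, 55, 42, 30]

After 2 steps: [8, 24, 76, 58, 34, 55, 42, 30]


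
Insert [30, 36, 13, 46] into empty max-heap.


Insert 30: [30]
Insert 36: [36, 30]
Insert 13: [36, 30, 13]
Insert 46: [46, 36, 13, 30]

Final heap: [46, 36, 13, 30]


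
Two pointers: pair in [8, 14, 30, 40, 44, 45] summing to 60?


lo=0(8)+hi=5(45)=53
lo=1(14)+hi=5(45)=59
lo=2(30)+hi=5(45)=75
lo=2(30)+hi=4(44)=74
lo=2(30)+hi=3(40)=70

No pair found


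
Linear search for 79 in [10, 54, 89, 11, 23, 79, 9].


i=0: 10!=79
i=1: 54!=79
i=2: 89!=79
i=3: 11!=79
i=4: 23!=79
i=5: 79==79 found!

Found at 5, 6 comps


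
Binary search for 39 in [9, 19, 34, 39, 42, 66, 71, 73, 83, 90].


Step 1: lo=0, hi=9, mid=4, val=42
Step 2: lo=0, hi=3, mid=1, val=19
Step 3: lo=2, hi=3, mid=2, val=34
Step 4: lo=3, hi=3, mid=3, val=39

Found at index 3


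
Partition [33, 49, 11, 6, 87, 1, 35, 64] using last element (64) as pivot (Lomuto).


Pivot: 64
  33 <= 64: advance i (no swap)
  49 <= 64: advance i (no swap)
  11 <= 64: advance i (no swap)
  6 <= 64: advance i (no swap)
  1 <= 64: swap -> [33, 49, 11, 6, 1, 87, 35, 64]
  35 <= 64: swap -> [33, 49, 11, 6, 1, 35, 87, 64]
Place pivot at 6: [33, 49, 11, 6, 1, 35, 64, 87]

Partitioned: [33, 49, 11, 6, 1, 35, 64, 87]


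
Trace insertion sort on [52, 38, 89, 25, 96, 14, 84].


Initial: [52, 38, 89, 25, 96, 14, 84]
Insert 38: [38, 52, 89, 25, 96, 14, 84]
Insert 89: [38, 52, 89, 25, 96, 14, 84]
Insert 25: [25, 38, 52, 89, 96, 14, 84]
Insert 96: [25, 38, 52, 89, 96, 14, 84]
Insert 14: [14, 25, 38, 52, 89, 96, 84]
Insert 84: [14, 25, 38, 52, 84, 89, 96]

Sorted: [14, 25, 38, 52, 84, 89, 96]


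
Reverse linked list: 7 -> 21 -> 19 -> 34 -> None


Step 1: curr=7, set curr.next=prev(None) | reversed so far: 7
Step 2: curr=21, set curr.next=prev(7) | reversed so far: 21 -> 7
Step 3: curr=19, set curr.next=prev(21) | reversed so far: 19 -> 21 -> 7
Step 4: curr=34, set curr.next=prev(19) | reversed so far: 34 -> 19 -> 21 -> 7

34 -> 19 -> 21 -> 7 -> None


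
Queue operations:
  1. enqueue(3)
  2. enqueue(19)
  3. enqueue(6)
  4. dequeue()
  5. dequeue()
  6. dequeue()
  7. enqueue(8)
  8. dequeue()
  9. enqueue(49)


enqueue(3) -> [3]
enqueue(19) -> [3, 19]
enqueue(6) -> [3, 19, 6]
dequeue()->3, [19, 6]
dequeue()->19, [6]
dequeue()->6, []
enqueue(8) -> [8]
dequeue()->8, []
enqueue(49) -> [49]

Final queue: [49]


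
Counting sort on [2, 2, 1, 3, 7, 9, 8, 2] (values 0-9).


Input: [2, 2, 1, 3, 7, 9, 8, 2]
Counts: [0, 1, 3, 1, 0, 0, 0, 1, 1, 1]

Sorted: [1, 2, 2, 2, 3, 7, 8, 9]


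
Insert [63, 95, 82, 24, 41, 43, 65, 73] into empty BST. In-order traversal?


Insert 63: root
Insert 95: R from 63
Insert 82: R from 63 -> L from 95
Insert 24: L from 63
Insert 41: L from 63 -> R from 24
Insert 43: L from 63 -> R from 24 -> R from 41
Insert 65: R from 63 -> L from 95 -> L from 82
Insert 73: R from 63 -> L from 95 -> L from 82 -> R from 65

In-order: [24, 41, 43, 63, 65, 73, 82, 95]


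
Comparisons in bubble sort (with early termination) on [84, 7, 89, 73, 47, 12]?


Algorithm: bubble sort (with early termination)
Input: [84, 7, 89, 73, 47, 12]
Sorted: [7, 12, 47, 73, 84, 89]

15


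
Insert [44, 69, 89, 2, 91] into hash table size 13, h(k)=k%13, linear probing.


Insert 44: h=5 -> slot 5
Insert 69: h=4 -> slot 4
Insert 89: h=11 -> slot 11
Insert 2: h=2 -> slot 2
Insert 91: h=0 -> slot 0

Table: [91, None, 2, None, 69, 44, None, None, None, None, None, 89, None]


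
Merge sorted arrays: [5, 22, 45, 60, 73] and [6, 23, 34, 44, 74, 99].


Take 5 from A
Take 6 from B
Take 22 from A
Take 23 from B
Take 34 from B
Take 44 from B
Take 45 from A
Take 60 from A
Take 73 from A

Merged: [5, 6, 22, 23, 34, 44, 45, 60, 73, 74, 99]


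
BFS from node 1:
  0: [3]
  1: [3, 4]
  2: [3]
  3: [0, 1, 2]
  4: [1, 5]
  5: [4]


Visit 1, enqueue [3, 4]
Visit 3, enqueue [0, 2]
Visit 4, enqueue [5]
Visit 0, enqueue []
Visit 2, enqueue []
Visit 5, enqueue []

BFS order: [1, 3, 4, 0, 2, 5]


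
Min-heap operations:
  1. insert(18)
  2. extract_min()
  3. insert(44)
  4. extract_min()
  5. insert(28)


insert(18) -> [18]
extract_min()->18, []
insert(44) -> [44]
extract_min()->44, []
insert(28) -> [28]

Final heap: [28]


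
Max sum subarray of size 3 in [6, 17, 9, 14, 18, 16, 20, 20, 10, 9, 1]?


[0:3]: 32
[1:4]: 40
[2:5]: 41
[3:6]: 48
[4:7]: 54
[5:8]: 56
[6:9]: 50
[7:10]: 39
[8:11]: 20

Max: 56 at [5:8]


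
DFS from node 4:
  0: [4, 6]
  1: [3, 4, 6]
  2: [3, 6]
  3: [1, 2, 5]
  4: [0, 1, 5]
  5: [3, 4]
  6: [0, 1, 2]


Visit 4, push [5, 1, 0]
Visit 0, push [6]
Visit 6, push [2, 1]
Visit 1, push [3]
Visit 3, push [5, 2]
Visit 2, push []
Visit 5, push []

DFS order: [4, 0, 6, 1, 3, 2, 5]


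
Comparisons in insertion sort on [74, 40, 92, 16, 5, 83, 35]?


Algorithm: insertion sort
Input: [74, 40, 92, 16, 5, 83, 35]
Sorted: [5, 16, 35, 40, 74, 83, 92]

16


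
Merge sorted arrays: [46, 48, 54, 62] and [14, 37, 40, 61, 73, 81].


Take 14 from B
Take 37 from B
Take 40 from B
Take 46 from A
Take 48 from A
Take 54 from A
Take 61 from B
Take 62 from A

Merged: [14, 37, 40, 46, 48, 54, 61, 62, 73, 81]


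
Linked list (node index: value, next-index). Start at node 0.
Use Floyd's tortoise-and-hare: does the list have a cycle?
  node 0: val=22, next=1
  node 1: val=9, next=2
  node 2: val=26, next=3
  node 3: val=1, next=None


Floyd's tortoise (slow, +1) and hare (fast, +2):
  init: slow=0, fast=0
  step 1: slow=1, fast=2
  step 2: fast 2->3->None, no cycle

Cycle: no


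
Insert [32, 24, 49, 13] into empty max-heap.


Insert 32: [32]
Insert 24: [32, 24]
Insert 49: [49, 24, 32]
Insert 13: [49, 24, 32, 13]

Final heap: [49, 24, 32, 13]


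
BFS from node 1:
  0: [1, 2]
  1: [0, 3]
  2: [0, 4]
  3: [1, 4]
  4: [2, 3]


Visit 1, enqueue [0, 3]
Visit 0, enqueue [2]
Visit 3, enqueue [4]
Visit 2, enqueue []
Visit 4, enqueue []

BFS order: [1, 0, 3, 2, 4]


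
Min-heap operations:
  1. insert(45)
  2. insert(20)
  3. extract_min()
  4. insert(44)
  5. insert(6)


insert(45) -> [45]
insert(20) -> [20, 45]
extract_min()->20, [45]
insert(44) -> [44, 45]
insert(6) -> [6, 45, 44]

Final heap: [6, 45, 44]


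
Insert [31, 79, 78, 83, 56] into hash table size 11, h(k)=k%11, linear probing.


Insert 31: h=9 -> slot 9
Insert 79: h=2 -> slot 2
Insert 78: h=1 -> slot 1
Insert 83: h=6 -> slot 6
Insert 56: h=1, 2 probes -> slot 3

Table: [None, 78, 79, 56, None, None, 83, None, None, 31, None]


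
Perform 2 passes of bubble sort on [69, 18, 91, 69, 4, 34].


Initial: [69, 18, 91, 69, 4, 34]
Pass 1: [18, 69, 69, 4, 34, 91] (4 swaps)
Pass 2: [18, 69, 4, 34, 69, 91] (2 swaps)

After 2 passes: [18, 69, 4, 34, 69, 91]


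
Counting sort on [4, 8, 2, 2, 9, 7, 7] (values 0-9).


Input: [4, 8, 2, 2, 9, 7, 7]
Counts: [0, 0, 2, 0, 1, 0, 0, 2, 1, 1]

Sorted: [2, 2, 4, 7, 7, 8, 9]


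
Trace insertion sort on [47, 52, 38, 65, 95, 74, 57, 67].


Initial: [47, 52, 38, 65, 95, 74, 57, 67]
Insert 52: [47, 52, 38, 65, 95, 74, 57, 67]
Insert 38: [38, 47, 52, 65, 95, 74, 57, 67]
Insert 65: [38, 47, 52, 65, 95, 74, 57, 67]
Insert 95: [38, 47, 52, 65, 95, 74, 57, 67]
Insert 74: [38, 47, 52, 65, 74, 95, 57, 67]
Insert 57: [38, 47, 52, 57, 65, 74, 95, 67]
Insert 67: [38, 47, 52, 57, 65, 67, 74, 95]

Sorted: [38, 47, 52, 57, 65, 67, 74, 95]


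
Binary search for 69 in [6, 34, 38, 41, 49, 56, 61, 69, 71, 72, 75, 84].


Step 1: lo=0, hi=11, mid=5, val=56
Step 2: lo=6, hi=11, mid=8, val=71
Step 3: lo=6, hi=7, mid=6, val=61
Step 4: lo=7, hi=7, mid=7, val=69

Found at index 7


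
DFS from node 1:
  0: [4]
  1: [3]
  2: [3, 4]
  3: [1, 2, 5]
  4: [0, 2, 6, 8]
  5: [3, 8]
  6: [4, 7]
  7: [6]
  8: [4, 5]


Visit 1, push [3]
Visit 3, push [5, 2]
Visit 2, push [4]
Visit 4, push [8, 6, 0]
Visit 0, push []
Visit 6, push [7]
Visit 7, push []
Visit 8, push [5]
Visit 5, push []

DFS order: [1, 3, 2, 4, 0, 6, 7, 8, 5]


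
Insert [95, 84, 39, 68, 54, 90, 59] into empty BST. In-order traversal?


Insert 95: root
Insert 84: L from 95
Insert 39: L from 95 -> L from 84
Insert 68: L from 95 -> L from 84 -> R from 39
Insert 54: L from 95 -> L from 84 -> R from 39 -> L from 68
Insert 90: L from 95 -> R from 84
Insert 59: L from 95 -> L from 84 -> R from 39 -> L from 68 -> R from 54

In-order: [39, 54, 59, 68, 84, 90, 95]


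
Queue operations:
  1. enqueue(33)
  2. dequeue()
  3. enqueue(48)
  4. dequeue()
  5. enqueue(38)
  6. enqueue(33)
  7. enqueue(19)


enqueue(33) -> [33]
dequeue()->33, []
enqueue(48) -> [48]
dequeue()->48, []
enqueue(38) -> [38]
enqueue(33) -> [38, 33]
enqueue(19) -> [38, 33, 19]

Final queue: [38, 33, 19]


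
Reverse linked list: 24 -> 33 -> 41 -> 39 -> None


Step 1: curr=24, set curr.next=prev(None) | reversed so far: 24
Step 2: curr=33, set curr.next=prev(24) | reversed so far: 33 -> 24
Step 3: curr=41, set curr.next=prev(33) | reversed so far: 41 -> 33 -> 24
Step 4: curr=39, set curr.next=prev(41) | reversed so far: 39 -> 41 -> 33 -> 24

39 -> 41 -> 33 -> 24 -> None


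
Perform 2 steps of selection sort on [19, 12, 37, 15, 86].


Initial: [19, 12, 37, 15, 86]
Step 1: min=12 at 1
  Swap: [12, 19, 37, 15, 86]
Step 2: min=15 at 3
  Swap: [12, 15, 37, 19, 86]

After 2 steps: [12, 15, 37, 19, 86]


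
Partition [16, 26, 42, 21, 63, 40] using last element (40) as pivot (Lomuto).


Pivot: 40
  16 <= 40: advance i (no swap)
  26 <= 40: advance i (no swap)
  21 <= 40: swap -> [16, 26, 21, 42, 63, 40]
Place pivot at 3: [16, 26, 21, 40, 63, 42]

Partitioned: [16, 26, 21, 40, 63, 42]


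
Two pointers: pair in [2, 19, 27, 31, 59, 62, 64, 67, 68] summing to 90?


lo=0(2)+hi=8(68)=70
lo=1(19)+hi=8(68)=87
lo=2(27)+hi=8(68)=95
lo=2(27)+hi=7(67)=94
lo=2(27)+hi=6(64)=91
lo=2(27)+hi=5(62)=89
lo=3(31)+hi=5(62)=93
lo=3(31)+hi=4(59)=90

Yes: 31+59=90


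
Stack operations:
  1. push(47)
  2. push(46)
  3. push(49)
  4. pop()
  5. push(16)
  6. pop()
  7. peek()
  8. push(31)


push(47) -> [47]
push(46) -> [47, 46]
push(49) -> [47, 46, 49]
pop()->49, [47, 46]
push(16) -> [47, 46, 16]
pop()->16, [47, 46]
peek()->46
push(31) -> [47, 46, 31]

Final stack: [47, 46, 31]


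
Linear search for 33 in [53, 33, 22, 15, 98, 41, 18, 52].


i=0: 53!=33
i=1: 33==33 found!

Found at 1, 2 comps


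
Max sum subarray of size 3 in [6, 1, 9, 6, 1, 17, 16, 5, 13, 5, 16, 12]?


[0:3]: 16
[1:4]: 16
[2:5]: 16
[3:6]: 24
[4:7]: 34
[5:8]: 38
[6:9]: 34
[7:10]: 23
[8:11]: 34
[9:12]: 33

Max: 38 at [5:8]


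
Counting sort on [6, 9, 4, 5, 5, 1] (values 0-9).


Input: [6, 9, 4, 5, 5, 1]
Counts: [0, 1, 0, 0, 1, 2, 1, 0, 0, 1]

Sorted: [1, 4, 5, 5, 6, 9]


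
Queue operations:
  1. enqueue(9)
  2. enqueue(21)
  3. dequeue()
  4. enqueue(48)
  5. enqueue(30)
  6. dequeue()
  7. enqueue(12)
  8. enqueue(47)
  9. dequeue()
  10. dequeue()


enqueue(9) -> [9]
enqueue(21) -> [9, 21]
dequeue()->9, [21]
enqueue(48) -> [21, 48]
enqueue(30) -> [21, 48, 30]
dequeue()->21, [48, 30]
enqueue(12) -> [48, 30, 12]
enqueue(47) -> [48, 30, 12, 47]
dequeue()->48, [30, 12, 47]
dequeue()->30, [12, 47]

Final queue: [12, 47]


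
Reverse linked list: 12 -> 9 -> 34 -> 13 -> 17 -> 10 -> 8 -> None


Step 1: curr=12, set curr.next=prev(None) | reversed so far: 12
Step 2: curr=9, set curr.next=prev(12) | reversed so far: 9 -> 12
Step 3: curr=34, set curr.next=prev(9) | reversed so far: 34 -> 9 -> 12
Step 4: curr=13, set curr.next=prev(34) | reversed so far: 13 -> 34 -> 9 -> 12
Step 5: curr=17, set curr.next=prev(13) | reversed so far: 17 -> 13 -> 34 -> 9 -> 12
Step 6: curr=10, set curr.next=prev(17) | reversed so far: 10 -> 17 -> 13 -> 34 -> 9 -> 12
Step 7: curr=8, set curr.next=prev(10) | reversed so far: 8 -> 10 -> 17 -> 13 -> 34 -> 9 -> 12

8 -> 10 -> 17 -> 13 -> 34 -> 9 -> 12 -> None


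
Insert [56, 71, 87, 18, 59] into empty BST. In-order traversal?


Insert 56: root
Insert 71: R from 56
Insert 87: R from 56 -> R from 71
Insert 18: L from 56
Insert 59: R from 56 -> L from 71

In-order: [18, 56, 59, 71, 87]


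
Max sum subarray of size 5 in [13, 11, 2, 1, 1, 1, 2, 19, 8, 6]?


[0:5]: 28
[1:6]: 16
[2:7]: 7
[3:8]: 24
[4:9]: 31
[5:10]: 36

Max: 36 at [5:10]


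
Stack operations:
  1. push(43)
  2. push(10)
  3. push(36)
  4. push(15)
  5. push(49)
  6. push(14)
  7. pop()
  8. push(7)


push(43) -> [43]
push(10) -> [43, 10]
push(36) -> [43, 10, 36]
push(15) -> [43, 10, 36, 15]
push(49) -> [43, 10, 36, 15, 49]
push(14) -> [43, 10, 36, 15, 49, 14]
pop()->14, [43, 10, 36, 15, 49]
push(7) -> [43, 10, 36, 15, 49, 7]

Final stack: [43, 10, 36, 15, 49, 7]


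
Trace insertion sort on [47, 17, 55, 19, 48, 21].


Initial: [47, 17, 55, 19, 48, 21]
Insert 17: [17, 47, 55, 19, 48, 21]
Insert 55: [17, 47, 55, 19, 48, 21]
Insert 19: [17, 19, 47, 55, 48, 21]
Insert 48: [17, 19, 47, 48, 55, 21]
Insert 21: [17, 19, 21, 47, 48, 55]

Sorted: [17, 19, 21, 47, 48, 55]


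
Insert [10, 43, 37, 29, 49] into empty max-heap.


Insert 10: [10]
Insert 43: [43, 10]
Insert 37: [43, 10, 37]
Insert 29: [43, 29, 37, 10]
Insert 49: [49, 43, 37, 10, 29]

Final heap: [49, 43, 37, 10, 29]


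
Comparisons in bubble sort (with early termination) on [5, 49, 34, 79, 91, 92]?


Algorithm: bubble sort (with early termination)
Input: [5, 49, 34, 79, 91, 92]
Sorted: [5, 34, 49, 79, 91, 92]

9


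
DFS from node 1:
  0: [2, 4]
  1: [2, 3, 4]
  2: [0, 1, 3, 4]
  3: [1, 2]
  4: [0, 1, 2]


Visit 1, push [4, 3, 2]
Visit 2, push [4, 3, 0]
Visit 0, push [4]
Visit 4, push []
Visit 3, push []

DFS order: [1, 2, 0, 4, 3]


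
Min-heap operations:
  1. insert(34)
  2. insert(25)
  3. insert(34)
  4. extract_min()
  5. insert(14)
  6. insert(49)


insert(34) -> [34]
insert(25) -> [25, 34]
insert(34) -> [25, 34, 34]
extract_min()->25, [34, 34]
insert(14) -> [14, 34, 34]
insert(49) -> [14, 34, 34, 49]

Final heap: [14, 34, 34, 49]


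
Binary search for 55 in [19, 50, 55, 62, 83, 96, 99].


Step 1: lo=0, hi=6, mid=3, val=62
Step 2: lo=0, hi=2, mid=1, val=50
Step 3: lo=2, hi=2, mid=2, val=55

Found at index 2


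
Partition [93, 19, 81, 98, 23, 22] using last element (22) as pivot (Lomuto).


Pivot: 22
  19 <= 22: swap -> [19, 93, 81, 98, 23, 22]
Place pivot at 1: [19, 22, 81, 98, 23, 93]

Partitioned: [19, 22, 81, 98, 23, 93]


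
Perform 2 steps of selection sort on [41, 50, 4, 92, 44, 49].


Initial: [41, 50, 4, 92, 44, 49]
Step 1: min=4 at 2
  Swap: [4, 50, 41, 92, 44, 49]
Step 2: min=41 at 2
  Swap: [4, 41, 50, 92, 44, 49]

After 2 steps: [4, 41, 50, 92, 44, 49]


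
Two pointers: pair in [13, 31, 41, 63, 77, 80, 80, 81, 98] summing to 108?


lo=0(13)+hi=8(98)=111
lo=0(13)+hi=7(81)=94
lo=1(31)+hi=7(81)=112
lo=1(31)+hi=6(80)=111
lo=1(31)+hi=5(80)=111
lo=1(31)+hi=4(77)=108

Yes: 31+77=108


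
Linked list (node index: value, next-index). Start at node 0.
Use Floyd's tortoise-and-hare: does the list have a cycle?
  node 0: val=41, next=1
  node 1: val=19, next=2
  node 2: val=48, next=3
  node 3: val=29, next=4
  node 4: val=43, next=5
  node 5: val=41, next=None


Floyd's tortoise (slow, +1) and hare (fast, +2):
  init: slow=0, fast=0
  step 1: slow=1, fast=2
  step 2: slow=2, fast=4
  step 3: fast 4->5->None, no cycle

Cycle: no


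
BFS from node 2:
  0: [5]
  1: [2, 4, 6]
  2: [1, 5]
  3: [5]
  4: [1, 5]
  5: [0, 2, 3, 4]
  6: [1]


Visit 2, enqueue [1, 5]
Visit 1, enqueue [4, 6]
Visit 5, enqueue [0, 3]
Visit 4, enqueue []
Visit 6, enqueue []
Visit 0, enqueue []
Visit 3, enqueue []

BFS order: [2, 1, 5, 4, 6, 0, 3]


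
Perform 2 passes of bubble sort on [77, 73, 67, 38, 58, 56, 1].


Initial: [77, 73, 67, 38, 58, 56, 1]
Pass 1: [73, 67, 38, 58, 56, 1, 77] (6 swaps)
Pass 2: [67, 38, 58, 56, 1, 73, 77] (5 swaps)

After 2 passes: [67, 38, 58, 56, 1, 73, 77]


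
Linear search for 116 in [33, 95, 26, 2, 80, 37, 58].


i=0: 33!=116
i=1: 95!=116
i=2: 26!=116
i=3: 2!=116
i=4: 80!=116
i=5: 37!=116
i=6: 58!=116

Not found, 7 comps


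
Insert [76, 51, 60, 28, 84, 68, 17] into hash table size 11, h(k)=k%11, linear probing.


Insert 76: h=10 -> slot 10
Insert 51: h=7 -> slot 7
Insert 60: h=5 -> slot 5
Insert 28: h=6 -> slot 6
Insert 84: h=7, 1 probes -> slot 8
Insert 68: h=2 -> slot 2
Insert 17: h=6, 3 probes -> slot 9

Table: [None, None, 68, None, None, 60, 28, 51, 84, 17, 76]


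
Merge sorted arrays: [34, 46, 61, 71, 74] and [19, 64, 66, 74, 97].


Take 19 from B
Take 34 from A
Take 46 from A
Take 61 from A
Take 64 from B
Take 66 from B
Take 71 from A
Take 74 from A

Merged: [19, 34, 46, 61, 64, 66, 71, 74, 74, 97]


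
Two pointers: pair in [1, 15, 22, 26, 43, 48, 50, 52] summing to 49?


lo=0(1)+hi=7(52)=53
lo=0(1)+hi=6(50)=51
lo=0(1)+hi=5(48)=49

Yes: 1+48=49


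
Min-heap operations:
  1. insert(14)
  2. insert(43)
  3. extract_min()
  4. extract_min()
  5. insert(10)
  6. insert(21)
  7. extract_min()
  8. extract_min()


insert(14) -> [14]
insert(43) -> [14, 43]
extract_min()->14, [43]
extract_min()->43, []
insert(10) -> [10]
insert(21) -> [10, 21]
extract_min()->10, [21]
extract_min()->21, []

Final heap: []


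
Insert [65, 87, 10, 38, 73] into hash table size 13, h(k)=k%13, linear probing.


Insert 65: h=0 -> slot 0
Insert 87: h=9 -> slot 9
Insert 10: h=10 -> slot 10
Insert 38: h=12 -> slot 12
Insert 73: h=8 -> slot 8

Table: [65, None, None, None, None, None, None, None, 73, 87, 10, None, 38]


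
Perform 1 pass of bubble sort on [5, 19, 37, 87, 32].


Initial: [5, 19, 37, 87, 32]
Pass 1: [5, 19, 37, 32, 87] (1 swaps)

After 1 pass: [5, 19, 37, 32, 87]


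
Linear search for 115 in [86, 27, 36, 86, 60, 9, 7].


i=0: 86!=115
i=1: 27!=115
i=2: 36!=115
i=3: 86!=115
i=4: 60!=115
i=5: 9!=115
i=6: 7!=115

Not found, 7 comps


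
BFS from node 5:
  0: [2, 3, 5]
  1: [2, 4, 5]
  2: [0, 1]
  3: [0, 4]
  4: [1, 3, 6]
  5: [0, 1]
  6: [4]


Visit 5, enqueue [0, 1]
Visit 0, enqueue [2, 3]
Visit 1, enqueue [4]
Visit 2, enqueue []
Visit 3, enqueue []
Visit 4, enqueue [6]
Visit 6, enqueue []

BFS order: [5, 0, 1, 2, 3, 4, 6]


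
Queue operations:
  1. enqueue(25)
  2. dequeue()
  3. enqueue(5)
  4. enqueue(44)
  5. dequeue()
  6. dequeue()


enqueue(25) -> [25]
dequeue()->25, []
enqueue(5) -> [5]
enqueue(44) -> [5, 44]
dequeue()->5, [44]
dequeue()->44, []

Final queue: []


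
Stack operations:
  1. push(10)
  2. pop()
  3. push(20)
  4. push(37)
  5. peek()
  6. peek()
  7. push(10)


push(10) -> [10]
pop()->10, []
push(20) -> [20]
push(37) -> [20, 37]
peek()->37
peek()->37
push(10) -> [20, 37, 10]

Final stack: [20, 37, 10]


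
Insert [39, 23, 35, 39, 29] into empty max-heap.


Insert 39: [39]
Insert 23: [39, 23]
Insert 35: [39, 23, 35]
Insert 39: [39, 39, 35, 23]
Insert 29: [39, 39, 35, 23, 29]

Final heap: [39, 39, 35, 23, 29]


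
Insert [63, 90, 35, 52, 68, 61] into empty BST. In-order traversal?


Insert 63: root
Insert 90: R from 63
Insert 35: L from 63
Insert 52: L from 63 -> R from 35
Insert 68: R from 63 -> L from 90
Insert 61: L from 63 -> R from 35 -> R from 52

In-order: [35, 52, 61, 63, 68, 90]


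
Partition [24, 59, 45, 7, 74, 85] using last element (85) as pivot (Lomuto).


Pivot: 85
  24 <= 85: advance i (no swap)
  59 <= 85: advance i (no swap)
  45 <= 85: advance i (no swap)
  7 <= 85: advance i (no swap)
  74 <= 85: advance i (no swap)
Place pivot at 5: [24, 59, 45, 7, 74, 85]

Partitioned: [24, 59, 45, 7, 74, 85]


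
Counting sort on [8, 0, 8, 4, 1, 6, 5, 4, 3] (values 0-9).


Input: [8, 0, 8, 4, 1, 6, 5, 4, 3]
Counts: [1, 1, 0, 1, 2, 1, 1, 0, 2, 0]

Sorted: [0, 1, 3, 4, 4, 5, 6, 8, 8]


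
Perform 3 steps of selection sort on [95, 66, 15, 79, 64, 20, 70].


Initial: [95, 66, 15, 79, 64, 20, 70]
Step 1: min=15 at 2
  Swap: [15, 66, 95, 79, 64, 20, 70]
Step 2: min=20 at 5
  Swap: [15, 20, 95, 79, 64, 66, 70]
Step 3: min=64 at 4
  Swap: [15, 20, 64, 79, 95, 66, 70]

After 3 steps: [15, 20, 64, 79, 95, 66, 70]


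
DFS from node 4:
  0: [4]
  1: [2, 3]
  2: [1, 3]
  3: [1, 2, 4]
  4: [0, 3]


Visit 4, push [3, 0]
Visit 0, push []
Visit 3, push [2, 1]
Visit 1, push [2]
Visit 2, push []

DFS order: [4, 0, 3, 1, 2]


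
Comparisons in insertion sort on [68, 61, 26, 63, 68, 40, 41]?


Algorithm: insertion sort
Input: [68, 61, 26, 63, 68, 40, 41]
Sorted: [26, 40, 41, 61, 63, 68, 68]

16


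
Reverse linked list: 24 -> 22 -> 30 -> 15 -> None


Step 1: curr=24, set curr.next=prev(None) | reversed so far: 24
Step 2: curr=22, set curr.next=prev(24) | reversed so far: 22 -> 24
Step 3: curr=30, set curr.next=prev(22) | reversed so far: 30 -> 22 -> 24
Step 4: curr=15, set curr.next=prev(30) | reversed so far: 15 -> 30 -> 22 -> 24

15 -> 30 -> 22 -> 24 -> None


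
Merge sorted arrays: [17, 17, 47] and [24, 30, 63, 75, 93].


Take 17 from A
Take 17 from A
Take 24 from B
Take 30 from B
Take 47 from A

Merged: [17, 17, 24, 30, 47, 63, 75, 93]


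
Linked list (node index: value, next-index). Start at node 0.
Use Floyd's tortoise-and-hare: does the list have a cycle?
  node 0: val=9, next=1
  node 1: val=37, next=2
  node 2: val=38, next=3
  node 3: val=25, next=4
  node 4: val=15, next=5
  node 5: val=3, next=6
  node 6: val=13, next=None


Floyd's tortoise (slow, +1) and hare (fast, +2):
  init: slow=0, fast=0
  step 1: slow=1, fast=2
  step 2: slow=2, fast=4
  step 3: slow=3, fast=6
  step 4: fast -> None, no cycle

Cycle: no


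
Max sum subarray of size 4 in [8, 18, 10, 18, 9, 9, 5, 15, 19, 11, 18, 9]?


[0:4]: 54
[1:5]: 55
[2:6]: 46
[3:7]: 41
[4:8]: 38
[5:9]: 48
[6:10]: 50
[7:11]: 63
[8:12]: 57

Max: 63 at [7:11]


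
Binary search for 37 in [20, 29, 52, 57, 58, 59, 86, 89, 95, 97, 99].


Step 1: lo=0, hi=10, mid=5, val=59
Step 2: lo=0, hi=4, mid=2, val=52
Step 3: lo=0, hi=1, mid=0, val=20
Step 4: lo=1, hi=1, mid=1, val=29

Not found


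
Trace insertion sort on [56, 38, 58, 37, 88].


Initial: [56, 38, 58, 37, 88]
Insert 38: [38, 56, 58, 37, 88]
Insert 58: [38, 56, 58, 37, 88]
Insert 37: [37, 38, 56, 58, 88]
Insert 88: [37, 38, 56, 58, 88]

Sorted: [37, 38, 56, 58, 88]


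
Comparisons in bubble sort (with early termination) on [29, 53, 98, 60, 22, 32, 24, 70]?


Algorithm: bubble sort (with early termination)
Input: [29, 53, 98, 60, 22, 32, 24, 70]
Sorted: [22, 24, 29, 32, 53, 60, 70, 98]

27


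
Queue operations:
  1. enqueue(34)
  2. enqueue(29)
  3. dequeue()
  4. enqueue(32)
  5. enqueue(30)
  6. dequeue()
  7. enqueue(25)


enqueue(34) -> [34]
enqueue(29) -> [34, 29]
dequeue()->34, [29]
enqueue(32) -> [29, 32]
enqueue(30) -> [29, 32, 30]
dequeue()->29, [32, 30]
enqueue(25) -> [32, 30, 25]

Final queue: [32, 30, 25]
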